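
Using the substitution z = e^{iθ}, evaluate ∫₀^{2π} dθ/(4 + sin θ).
2*sqrt(15)*pi/15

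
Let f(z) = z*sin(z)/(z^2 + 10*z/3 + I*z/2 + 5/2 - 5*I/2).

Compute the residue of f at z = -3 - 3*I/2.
(-423/481 + 126*I/481)*sin(3 + 3*I/2)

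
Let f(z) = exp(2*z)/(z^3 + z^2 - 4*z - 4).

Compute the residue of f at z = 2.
Write f(z) = P(z)/Q(z) with P(z) = exp(2*z) and Q(z) = z^3 + z^2 - 4*z - 4.
The denominator factors as Q(z) = (z - 2)*(z + 2)*(z + 1), so z = 2 is a simple zero of Q and P is analytic there; z = 2 is therefore a simple pole and
  Res(f, z₀) = P(z₀)/Q'(z₀).

Q'(z) = 3*z^2 + 2*z - 4, so Q'(2) = 12.
P(2) = exp(4).

Res(f, 2) = (exp(4))/(12) = exp(4)/12

Final answer: exp(4)/12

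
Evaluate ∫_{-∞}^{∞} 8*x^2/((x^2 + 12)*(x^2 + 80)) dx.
Let f(z) = 8*z^2/((z^2 + 12)*(z^2 + 80)). The denominator has no real zeros and deg Q - deg P = 2 ≥ 2, so the integral of f over the upper semicircle |z| = R tends to 0 as R → ∞. Closing the contour in the upper half-plane,
  ∫_{-∞}^{∞} f(x) dx = 2πi · Σ Res(f, z_k)  over the poles with Im z_k > 0.

Zeros of the denominator: z^2 + 80 = 0 gives z = ±4*sqrt(5)*I; z^2 + 12 = 0 gives z = ±2*sqrt(3)*I.
Upper half-plane: z = 2*sqrt(3)*I, z = 4*sqrt(5)*I (simple).

Each pole is a simple zero of Q(z) = z^4 + 92*z^2 + 960, so Res(f, z₀) = P(z₀)/Q'(z₀) with P(z) = 8*z^2, Q'(z) = 4*z^3 + 184*z:
  Res(f, 2*sqrt(3)*I) = (-96)/(272*sqrt(3)*I) = 2*sqrt(3)*I/17
  Res(f, 4*sqrt(5)*I) = (-640)/(-544*sqrt(5)*I) = -4*sqrt(5)*I/17

Sum of residues: 2*I*(-2*sqrt(5) + sqrt(3))/17
∫_{-∞}^{∞} f(x) dx = 2πi · (2*I*(-2*sqrt(5) + sqrt(3))/17) = 4*pi*(-sqrt(3) + 2*sqrt(5))/17

Final answer: 4*pi*(-sqrt(3) + 2*sqrt(5))/17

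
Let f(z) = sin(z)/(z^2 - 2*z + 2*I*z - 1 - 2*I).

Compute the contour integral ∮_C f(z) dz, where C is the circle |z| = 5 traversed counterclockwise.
By the residue theorem, ∮_C f(z) dz = 2πi · (sum of the residues of f at the poles inside |z| = 5).

The denominator factors as (z - 2 + I)*(z + I), so the singularities of f are simple poles at z = 2 - I, z = -I.
  |2 - I|² = 5 < 25 = 5², so this pole is inside the contour.
  |-I|² = 1 < 25 = 5², so this pole is inside the contour.

With P(z) = sin(z) and Q(z) = z^2 - 2*z + 2*I*z - 1 - 2*I, each pole is simple, so Res(f, z₀) = P(z₀)/Q'(z₀) with Q'(z) = 2*z - 2 + 2*I.
  Res(f, 2 - I) = P(2 - I)/Q'(2 - I) = (sin(2 - I))/(2) = sin(2 - I)/2
  Res(f, -I) = P(-I)/Q'(-I) = (-I*sinh(1))/(-2) = I*sinh(1)/2

Sum of residues inside C: sin(2 - I)/2 + I*sinh(1)/2
∮_C f(z) dz = 2πi · (sin(2 - I)/2 + I*sinh(1)/2) = -pi*sinh(1) + I*pi*sin(2 - I)

Final answer: -pi*sinh(1) + I*pi*sin(2 - I)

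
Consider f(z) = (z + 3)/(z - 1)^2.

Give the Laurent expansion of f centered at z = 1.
Put w = z - (1), i.e. z = w + 1. The denominator is w^2, so it suffices to rewrite the numerator in powers of w.

P(z) = z + 3
P(w + 1) = 4 + w

Dividing each term by w^2:
  f = 4/w^2 + 1/w

Substituting back w = z - 1:
  f(z) = 4/(z - 1)^2 + 1/(z - 1)

The series is finite because the numerator is a polynomial; the negative powers form the principal part, and the coefficient of 1/(z - 1) gives Res(f, 1) = 1.

Final answer: 4/(z - 1)^2 + 1/(z - 1)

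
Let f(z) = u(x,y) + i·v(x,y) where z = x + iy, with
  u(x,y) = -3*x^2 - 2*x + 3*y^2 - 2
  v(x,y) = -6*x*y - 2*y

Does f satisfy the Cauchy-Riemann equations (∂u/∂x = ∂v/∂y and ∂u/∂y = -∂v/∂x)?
∂u/∂x = -6*x - 2
∂v/∂y = -6*x - 2
∂u/∂y = 6*y
∂v/∂x = -6*y
∂u/∂x = ∂v/∂y and ∂u/∂y = -∂v/∂x hold identically; f is analytic.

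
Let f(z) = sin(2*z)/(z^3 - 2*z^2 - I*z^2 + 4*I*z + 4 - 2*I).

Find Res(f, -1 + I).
Write f(z) = P(z)/Q(z) with P(z) = sin(2*z) and Q(z) = z^3 - 2*z^2 - I*z^2 + 4*I*z + 4 - 2*I.
The denominator factors as Q(z) = (z - 1 - I)*(z - 2 + I)*(z + 1 - I), so z = -1 + I is a simple zero of Q and P is analytic there; z = -1 + I is therefore a simple pole and
  Res(f, z₀) = P(z₀)/Q'(z₀).

Q'(z) = 3*z^2 - 4*z - 2*I*z + 4*I, so Q'(-1 + I) = 6 - 4*I.
P(-1 + I) = -sin(2 - 2*I).

Res(f, -1 + I) = (-sin(2 - 2*I))/(6 - 4*I) = (-3/26 - I/13)*sin(2 - 2*I)

Final answer: (-3/26 - I/13)*sin(2 - 2*I)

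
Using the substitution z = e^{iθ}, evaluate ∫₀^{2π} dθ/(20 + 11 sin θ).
2*sqrt(31)*pi/93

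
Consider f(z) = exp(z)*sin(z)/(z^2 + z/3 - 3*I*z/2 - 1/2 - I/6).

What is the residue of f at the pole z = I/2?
Write f(z) = P(z)/Q(z) with P(z) = exp(z)*sin(z) and Q(z) = z^2 + z/3 - 3*I*z/2 - 1/2 - I/6.
The denominator factors as Q(z) = (z - I/2)*(z + 1/3 - I), so z = I/2 is a simple zero of Q and P is analytic there; z = I/2 is therefore a simple pole and
  Res(f, z₀) = P(z₀)/Q'(z₀).

Q'(z) = 2*z + 1/3 - 3*I/2, so Q'(I/2) = 1/3 - I/2.
P(I/2) = I*exp(I/2)*sinh(1/2).

Res(f, I/2) = (I*exp(I/2)*sinh(1/2))/(1/3 - I/2) = (-18/13 + 12*I/13)*exp(I/2)*sinh(1/2)

Final answer: (-18/13 + 12*I/13)*exp(I/2)*sinh(1/2)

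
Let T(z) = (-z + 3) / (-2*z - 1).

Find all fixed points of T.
T(z) = z means -z + 3 = z*(-2*z - 1), i.e.
  -2*z^2 - 3 = 0.
Discriminant: (0)^2 - 4*(-2)*(-3) = -24, so the roots are complex conjugates.
  z = (0 ± I*sqrt(24))/(2*(-2))
Fixed points: {-sqrt(6)*I/2, sqrt(6)*I/2}

Final answer: {-sqrt(6)*I/2, sqrt(6)*I/2}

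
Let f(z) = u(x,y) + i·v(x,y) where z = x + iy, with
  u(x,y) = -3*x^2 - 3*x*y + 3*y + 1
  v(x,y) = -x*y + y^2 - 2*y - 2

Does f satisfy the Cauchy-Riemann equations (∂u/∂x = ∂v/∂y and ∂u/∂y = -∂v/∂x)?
∂u/∂x = -6*x - 3*y
∂v/∂y = -x + 2*y - 2
∂u/∂y = 3 - 3*x
∂v/∂x = -y
∂u/∂x ≠ ∂v/∂y and ∂u/∂y ≠ -∂v/∂x; the Cauchy-Riemann equations are not satisfied, so f is not analytic.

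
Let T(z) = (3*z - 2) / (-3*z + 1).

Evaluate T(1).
Substitute z = 1:
  numerator:   3*(1) - 2 = 1
  denominator: -3*(1) + 1 = -2
T(1) = (1)/(-2) = -1/2

Final answer: -1/2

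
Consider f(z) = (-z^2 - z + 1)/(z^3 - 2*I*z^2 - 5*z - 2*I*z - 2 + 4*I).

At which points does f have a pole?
{-2, I, 2 + I}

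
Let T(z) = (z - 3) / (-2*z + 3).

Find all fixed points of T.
T(z) = z means z - 3 = z*(-2*z + 3), i.e.
  -2*z^2 + 2*z + 3 = 0.
Discriminant: (2)^2 - 4*(-2)*(3) = 28, so the roots are real.
  z = (-2 ± sqrt(28))/(2*(-2))
Fixed points: {1/2 - sqrt(7)/2, 1/2 + sqrt(7)/2}

Final answer: {1/2 - sqrt(7)/2, 1/2 + sqrt(7)/2}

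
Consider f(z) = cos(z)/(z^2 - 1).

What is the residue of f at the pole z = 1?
Write f(z) = P(z)/Q(z) with P(z) = cos(z) and Q(z) = z^2 - 1.
The denominator factors as Q(z) = (z - 1)*(z + 1), so z = 1 is a simple zero of Q and P is analytic there; z = 1 is therefore a simple pole and
  Res(f, z₀) = P(z₀)/Q'(z₀).

Q'(z) = 2*z, so Q'(1) = 2.
P(1) = cos(1).

Res(f, 1) = (cos(1))/(2) = cos(1)/2

Final answer: cos(1)/2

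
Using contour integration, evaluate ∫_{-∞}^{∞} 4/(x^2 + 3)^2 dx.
2*sqrt(3)*pi/9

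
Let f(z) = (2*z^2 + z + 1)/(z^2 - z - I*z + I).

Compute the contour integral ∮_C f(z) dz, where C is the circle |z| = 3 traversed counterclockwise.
pi*(-4 + 6*I)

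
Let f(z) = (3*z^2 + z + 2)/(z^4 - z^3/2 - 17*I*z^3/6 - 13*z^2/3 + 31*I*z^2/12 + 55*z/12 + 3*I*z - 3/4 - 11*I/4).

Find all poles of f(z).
The singularities of f are the zeros of the denominator. Factoring,
  z^4 - z^3/2 - 17*I*z^3/6 - 13*z^2/3 + 31*I*z^2/12 + 55*z/12 + 3*I*z - 3/4 - 11*I/4 = (z - 3*I/2)*(z - 1 - I/3)*(z + 3/2 - I)*(z - 1)
so the candidates are z = 3*I/2, z = 1 + I/3, z = -3/2 + I, z = 1.

Check the numerator P(z) = 3*z^2 + z + 2 at each one:
  P(3*I/2) = -19/4 + 3*I/2 ≠ 0, so z = 3*I/2 is a (simple) pole.
  P(1 + I/3) = 17/3 + 7*I/3 ≠ 0, so z = 1 + I/3 is a (simple) pole.
  P(-3/2 + I) = 17/4 - 8*I ≠ 0, so z = -3/2 + I is a (simple) pole.
  P(1) = 6 ≠ 0, so z = 1 is a (simple) pole.

Poles of f: {-3/2 + I, 3*I/2, 1, 1 + I/3}

Final answer: {-3/2 + I, 3*I/2, 1, 1 + I/3}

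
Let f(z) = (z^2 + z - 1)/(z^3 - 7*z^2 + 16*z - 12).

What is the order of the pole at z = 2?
Factor the denominator:
  z^3 - 7*z^2 + 16*z - 12 = (z - 2)^2*(z - 3)

The numerator P(z) = z^2 + z - 1 has P(2) = 5 ≠ 0, so no factor of (z - 2) cancels.
Near z = 2 we can therefore write f(z) = g(z)/(z - 2)^2 with g analytic at 2 and g(2) ≠ 0 (g is the numerator divided by the remaining denominator factors).

Hence z = 2 is a pole of order 2.

Final answer: 2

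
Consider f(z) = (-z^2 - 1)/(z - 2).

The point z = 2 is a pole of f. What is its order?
Factor the denominator:
  z - 2 = (z - 2)

The numerator P(z) = -z^2 - 1 has P(2) = -5 ≠ 0, so no factor of (z - 2) cancels.
Near z = 2 we can therefore write f(z) = g(z)/(z - 2) with g analytic at 2 and g(2) ≠ 0 (g is just the numerator).

Hence z = 2 is a pole of order 1.

Final answer: 1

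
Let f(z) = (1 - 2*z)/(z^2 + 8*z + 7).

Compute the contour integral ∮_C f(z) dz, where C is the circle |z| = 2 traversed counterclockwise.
I*pi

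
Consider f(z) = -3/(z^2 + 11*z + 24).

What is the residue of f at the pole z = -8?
3/5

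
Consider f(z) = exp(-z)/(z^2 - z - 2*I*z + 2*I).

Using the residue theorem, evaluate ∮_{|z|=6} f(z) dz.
pi*(4/5 - 2*I/5)*exp(-2*I) + pi*(-4/5 + 2*I/5)*exp(-1)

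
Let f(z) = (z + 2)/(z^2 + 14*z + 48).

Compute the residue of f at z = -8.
Write f(z) = P(z)/Q(z) with P(z) = z + 2 and Q(z) = z^2 + 14*z + 48.
The denominator factors as Q(z) = (z + 6)*(z + 8), so z = -8 is a simple zero of Q and P is analytic there; z = -8 is therefore a simple pole and
  Res(f, z₀) = P(z₀)/Q'(z₀).

Q'(z) = 2*z + 14, so Q'(-8) = -2.
P(-8) = -6.

Res(f, -8) = (-6)/(-2) = 3

Final answer: 3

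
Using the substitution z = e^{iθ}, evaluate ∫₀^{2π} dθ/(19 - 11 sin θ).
Call the integral J. The integrand is 2π-periodic and we integrate over a full period, so shifting θ does not change the value (θ → θ + π/2 turns sin θ into cos θ; θ → θ + π flips the sign of the trig term). Hence
  J = ∫₀^{2π} dθ/(19 + 11 cos θ).
Put z = e^{iθ}: then cos θ = (z + 1/z)/2, dθ = dz/(iz), and z runs once counterclockwise around |z| = 1:
  J = ∮_{|z|=1} 1/(19 + 11*(z + 1/z)/2) · dz/(iz) = (2/i) ∮_{|z|=1} dz/(11*z^2 + 38*z + 11).
The roots of 11*z^2 + 38*z + 11 are z = (-19 ± sqrt(19^2 - 11^2))/11, with sqrt(240) = 4*sqrt(15); their product is 1, so only z₊ = -19/11 + 4*sqrt(15)/11 lies inside the unit circle (z₋ = -19/11 - 4*sqrt(15)/11 lies outside).
z₊ is a simple zero of q(z) = 11*z^2 + 38*z + 11, so Res(1/q, z₊) = 1/q'(z₊) with q'(z) = 22*z + 38; and q'(z₊) = 11*(z₊ - z₋) = 8*sqrt(15).
Therefore J = (2/i) · 2πi · 1/(8*sqrt(15)) = 2*pi/(4*sqrt(15)) = sqrt(15)*pi/30

Final answer: sqrt(15)*pi/30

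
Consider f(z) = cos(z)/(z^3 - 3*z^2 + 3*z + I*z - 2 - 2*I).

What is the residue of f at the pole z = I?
Write f(z) = P(z)/Q(z) with P(z) = cos(z) and Q(z) = z^3 - 3*z^2 + 3*z + I*z - 2 - 2*I.
The denominator factors as Q(z) = (z - 1 + I)*(z - I)*(z - 2), so z = I is a simple zero of Q and P is analytic there; z = I is therefore a simple pole and
  Res(f, z₀) = P(z₀)/Q'(z₀).

Q'(z) = 3*z^2 - 6*z + 3 + I, so Q'(I) = -5*I.
P(I) = cosh(1).

Res(f, I) = (cosh(1))/(-5*I) = I*cosh(1)/5

Final answer: I*cosh(1)/5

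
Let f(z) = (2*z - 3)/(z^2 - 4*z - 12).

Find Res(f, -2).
7/8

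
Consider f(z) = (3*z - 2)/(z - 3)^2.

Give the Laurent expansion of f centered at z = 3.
Put w = z - (3), i.e. z = w + 3. The denominator is w^2, so it suffices to rewrite the numerator in powers of w.

P(z) = 3*z - 2
P(w + 3) = 7 + 3*w

Dividing each term by w^2:
  f = 7/w^2 + 3/w

Substituting back w = z - 3:
  f(z) = 7/(z - 3)^2 + 3/(z - 3)

The series is finite because the numerator is a polynomial; the negative powers form the principal part, and the coefficient of 1/(z - 3) gives Res(f, 3) = 3.

Final answer: 7/(z - 3)^2 + 3/(z - 3)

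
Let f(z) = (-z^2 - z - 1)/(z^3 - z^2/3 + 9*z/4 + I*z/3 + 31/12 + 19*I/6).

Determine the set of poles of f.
The singularities of f are the zeros of the denominator. Factoring,
  z^3 - z^2/3 + 9*z/4 + I*z/3 + 31/12 + 19*I/6 = (z - 1/3 - 2*I)*(z + 1 + I/2)*(z - 1 + 3*I/2)
so the candidates are z = 1/3 + 2*I, z = -1 - I/2, z = 1 - 3*I/2.

Check the numerator P(z) = -z^2 - z - 1 at each one:
  P(1/3 + 2*I) = 23/9 - 10*I/3 ≠ 0, so z = 1/3 + 2*I is a (simple) pole.
  P(-1 - I/2) = -3/4 - I/2 ≠ 0, so z = -1 - I/2 is a (simple) pole.
  P(1 - 3*I/2) = -3/4 + 9*I/2 ≠ 0, so z = 1 - 3*I/2 is a (simple) pole.

Poles of f: {-1 - I/2, 1/3 + 2*I, 1 - 3*I/2}

Final answer: {-1 - I/2, 1/3 + 2*I, 1 - 3*I/2}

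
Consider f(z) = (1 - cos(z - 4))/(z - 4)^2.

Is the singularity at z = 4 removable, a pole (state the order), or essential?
Let u = z - 4. The argument of cos is z - 4 = u, so
  f = (1 - cos(u))/u^2 = ((u)^2/2 - (u)^4/24 + ...)/u^2 = 1/2 - (1/24)*u^2 + ...
The Laurent expansion about u = 0 has no negative powers; equivalently lim_{z→4} f(z) = 1/2 exists and is finite.
So the singularity is removable.

Final answer: removable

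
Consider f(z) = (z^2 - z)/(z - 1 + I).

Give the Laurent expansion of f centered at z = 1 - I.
Put w = z - (1 - I), i.e. z = w + 1 - I. The denominator is w, so it suffices to rewrite the numerator in powers of w.

P(z) = z^2 - z
P(w + 1 - I) = -1 - I + (1 - 2*I)*w + w^2

Dividing each term by w:
  f = (-1 - I)/w + 1 - 2*I + w

Substituting back w = z - 1 + I:
  f(z) = (-1 - I)/(z - 1 + I) + 1 - 2*I + (z - 1 + I)

The series is finite because the numerator is a polynomial; the negative powers form the principal part, and the coefficient of 1/(z - 1 + I) gives Res(f, 1 - I) = -1 - I.

Final answer: (-1 - I)/(z - 1 + I) + 1 - 2*I + (z - 1 + I)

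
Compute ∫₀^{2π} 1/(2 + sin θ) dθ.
Call the integral J. The integrand is 2π-periodic and we integrate over a full period, so shifting θ does not change the value (θ → θ + π/2 turns sin θ into cos θ). Hence
  J = ∫₀^{2π} dθ/(2 + cos θ).
Put z = e^{iθ}: then cos θ = (z + 1/z)/2, dθ = dz/(iz), and z runs once counterclockwise around |z| = 1:
  J = ∮_{|z|=1} 1/(2 + (z + 1/z)/2) · dz/(iz) = (2/i) ∮_{|z|=1} dz/(z^2 + 4*z + 1).
The roots of z^2 + 4*z + 1 are z = (-2 ± sqrt(2^2 - 1^2)), with sqrt(3) = sqrt(3); their product is 1, so only z₊ = -2 + sqrt(3) lies inside the unit circle (z₋ = -2 - sqrt(3) lies outside).
z₊ is a simple zero of q(z) = z^2 + 4*z + 1, so Res(1/q, z₊) = 1/q'(z₊) with q'(z) = 2*z + 4; and q'(z₊) = (z₊ - z₋) = 2*sqrt(3).
Therefore J = (2/i) · 2πi · 1/(2*sqrt(3)) = 2*pi/(sqrt(3)) = 2*sqrt(3)*pi/3

Final answer: 2*sqrt(3)*pi/3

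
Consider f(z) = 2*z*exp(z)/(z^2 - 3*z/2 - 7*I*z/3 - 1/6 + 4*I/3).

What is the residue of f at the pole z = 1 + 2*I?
(276/109 - 48*I/109)*exp(1 + 2*I)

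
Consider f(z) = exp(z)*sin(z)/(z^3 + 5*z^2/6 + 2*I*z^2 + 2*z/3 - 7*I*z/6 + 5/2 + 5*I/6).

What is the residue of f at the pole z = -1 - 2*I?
Write f(z) = P(z)/Q(z) with P(z) = exp(z)*sin(z) and Q(z) = z^3 + 5*z^2/6 + 2*I*z^2 + 2*z/3 - 7*I*z/6 + 5/2 + 5*I/6.
The denominator factors as Q(z) = (z - 1/2 - I)*(z + 1/3 + I)*(z + 1 + 2*I), so z = -1 - 2*I is a simple zero of Q and P is analytic there; z = -1 - 2*I is therefore a simple pole and
  Res(f, z₀) = P(z₀)/Q'(z₀).

Q'(z) = 3*z^2 + 5*z/3 + 4*I*z + 2/3 - 7*I/6, so Q'(-1 - 2*I) = -2 + 7*I/2.
P(-1 - 2*I) = -exp(-1 - 2*I)*sin(1 + 2*I).

Res(f, -1 - 2*I) = (-exp(-1 - 2*I)*sin(1 + 2*I))/(-2 + 7*I/2) = (8/65 + 14*I/65)*exp(-1 - 2*I)*sin(1 + 2*I)

Final answer: (8/65 + 14*I/65)*exp(-1 - 2*I)*sin(1 + 2*I)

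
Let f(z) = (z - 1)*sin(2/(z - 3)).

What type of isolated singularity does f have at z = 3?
essential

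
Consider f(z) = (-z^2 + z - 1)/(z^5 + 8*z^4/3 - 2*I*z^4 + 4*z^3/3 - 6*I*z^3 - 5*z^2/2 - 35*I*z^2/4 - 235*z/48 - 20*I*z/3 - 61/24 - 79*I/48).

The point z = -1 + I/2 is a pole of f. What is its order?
Factor the denominator:
  z^5 + 8*z^4/3 - 2*I*z^4 + 4*z^3/3 - 6*I*z^3 - 5*z^2/2 - 35*I*z^2/4 - 235*z/48 - 20*I*z/3 - 61/24 - 79*I/48 = (z + 1 - I/2)^3*(z + 2/3 + I)*(z - 1 - 3*I/2)

The numerator P(z) = -z^2 + z - 1 has P(-1 + I/2) = -11/4 + 3*I/2 ≠ 0, so no factor of (z + 1 - I/2) cancels.
Near z = -1 + I/2 we can therefore write f(z) = g(z)/(z + 1 - I/2)^3 with g analytic at -1 + I/2 and g(-1 + I/2) ≠ 0 (g is the numerator divided by the remaining denominator factors).

Hence z = -1 + I/2 is a pole of order 3.

Final answer: 3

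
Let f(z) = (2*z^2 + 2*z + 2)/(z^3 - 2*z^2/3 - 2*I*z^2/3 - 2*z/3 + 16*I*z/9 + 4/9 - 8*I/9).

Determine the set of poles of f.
The singularities of f are the zeros of the denominator. Factoring,
  z^3 - 2*z^2/3 - 2*I*z^2/3 - 2*z/3 + 16*I*z/9 + 4/9 - 8*I/9 = (z - 2/3)*(z - 1 + I/3)*(z + 1 - I)
so the candidates are z = 2/3, z = 1 - I/3, z = -1 + I.

Check the numerator P(z) = 2*z^2 + 2*z + 2 at each one:
  P(2/3) = 38/9 ≠ 0, so z = 2/3 is a (simple) pole.
  P(1 - I/3) = 52/9 - 2*I ≠ 0, so z = 1 - I/3 is a (simple) pole.
  P(-1 + I) = -2*I ≠ 0, so z = -1 + I is a (simple) pole.

Poles of f: {-1 + I, 2/3, 1 - I/3}

Final answer: {-1 + I, 2/3, 1 - I/3}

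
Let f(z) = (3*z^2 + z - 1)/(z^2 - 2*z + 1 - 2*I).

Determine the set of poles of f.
The singularities of f are the zeros of the denominator. Factoring,
  z^2 - 2*z + 1 - 2*I = (z + I)*(z - 2 - I)
so the candidates are z = -I, z = 2 + I.

Check the numerator P(z) = 3*z^2 + z - 1 at each one:
  P(-I) = -4 - I ≠ 0, so z = -I is a (simple) pole.
  P(2 + I) = 10 + 13*I ≠ 0, so z = 2 + I is a (simple) pole.

Poles of f: {-I, 2 + I}

Final answer: {-I, 2 + I}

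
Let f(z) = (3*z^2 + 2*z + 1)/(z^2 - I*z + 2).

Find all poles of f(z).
{-I, 2*I}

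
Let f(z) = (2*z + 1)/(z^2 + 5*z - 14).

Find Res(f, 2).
Write f(z) = P(z)/Q(z) with P(z) = 2*z + 1 and Q(z) = z^2 + 5*z - 14.
The denominator factors as Q(z) = (z - 2)*(z + 7), so z = 2 is a simple zero of Q and P is analytic there; z = 2 is therefore a simple pole and
  Res(f, z₀) = P(z₀)/Q'(z₀).

Q'(z) = 2*z + 5, so Q'(2) = 9.
P(2) = 5.

Res(f, 2) = (5)/(9) = 5/9

Final answer: 5/9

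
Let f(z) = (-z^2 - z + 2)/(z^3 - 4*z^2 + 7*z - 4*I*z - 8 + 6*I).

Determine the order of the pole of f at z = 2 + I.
Factor the denominator:
  z^3 - 4*z^2 + 7*z - 4*I*z - 8 + 6*I = (z - 2 - I)^2*(z + 2*I)

The numerator P(z) = -z^2 - z + 2 has P(2 + I) = -3 - 5*I ≠ 0, so no factor of (z - 2 - I) cancels.
Near z = 2 + I we can therefore write f(z) = g(z)/(z - 2 - I)^2 with g analytic at 2 + I and g(2 + I) ≠ 0 (g is the numerator divided by the remaining denominator factors).

Hence z = 2 + I is a pole of order 2.

Final answer: 2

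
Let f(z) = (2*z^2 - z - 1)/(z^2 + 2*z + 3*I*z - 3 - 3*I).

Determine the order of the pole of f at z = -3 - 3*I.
Factor the denominator:
  z^2 + 2*z + 3*I*z - 3 - 3*I = (z + 3 + 3*I)*(z - 1)

The numerator P(z) = 2*z^2 - z - 1 has P(-3 - 3*I) = 2 + 39*I ≠ 0, so no factor of (z + 3 + 3*I) cancels.
Near z = -3 - 3*I we can therefore write f(z) = g(z)/(z + 3 + 3*I) with g analytic at -3 - 3*I and g(-3 - 3*I) ≠ 0 (g is the numerator divided by the remaining denominator factors).

Hence z = -3 - 3*I is a pole of order 1.

Final answer: 1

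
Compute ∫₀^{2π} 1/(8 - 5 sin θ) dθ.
Call the integral J. The integrand is 2π-periodic and we integrate over a full period, so shifting θ does not change the value (θ → θ + π/2 turns sin θ into cos θ; θ → θ + π flips the sign of the trig term). Hence
  J = ∫₀^{2π} dθ/(8 + 5 cos θ).
Put z = e^{iθ}: then cos θ = (z + 1/z)/2, dθ = dz/(iz), and z runs once counterclockwise around |z| = 1:
  J = ∮_{|z|=1} 1/(8 + 5*(z + 1/z)/2) · dz/(iz) = (2/i) ∮_{|z|=1} dz/(5*z^2 + 16*z + 5).
The roots of 5*z^2 + 16*z + 5 are z = (-8 ± sqrt(8^2 - 5^2))/5, with sqrt(39) = sqrt(39); their product is 1, so only z₊ = -8/5 + sqrt(39)/5 lies inside the unit circle (z₋ = -8/5 - sqrt(39)/5 lies outside).
z₊ is a simple zero of q(z) = 5*z^2 + 16*z + 5, so Res(1/q, z₊) = 1/q'(z₊) with q'(z) = 10*z + 16; and q'(z₊) = 5*(z₊ - z₋) = 2*sqrt(39).
Therefore J = (2/i) · 2πi · 1/(2*sqrt(39)) = 2*pi/(sqrt(39)) = 2*sqrt(39)*pi/39

Final answer: 2*sqrt(39)*pi/39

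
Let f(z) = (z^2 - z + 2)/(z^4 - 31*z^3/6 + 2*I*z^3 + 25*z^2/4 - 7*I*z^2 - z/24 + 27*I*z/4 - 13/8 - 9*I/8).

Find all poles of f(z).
The singularities of f are the zeros of the denominator. Factoring,
  z^4 - 31*z^3/6 + 2*I*z^3 + 25*z^2/4 - 7*I*z^2 - z/24 + 27*I*z/4 - 13/8 - 9*I/8 = (z + I/2)*(z - 2/3 + I/2)*(z - 3 + I)*(z - 3/2)
so the candidates are z = -I/2, z = 2/3 - I/2, z = 3 - I, z = 3/2.

Check the numerator P(z) = z^2 - z + 2 at each one:
  P(-I/2) = 7/4 + I/2 ≠ 0, so z = -I/2 is a (simple) pole.
  P(2/3 - I/2) = 55/36 - I/6 ≠ 0, so z = 2/3 - I/2 is a (simple) pole.
  P(3 - I) = 7 - 5*I ≠ 0, so z = 3 - I is a (simple) pole.
  P(3/2) = 11/4 ≠ 0, so z = 3/2 is a (simple) pole.

Poles of f: {-I/2, 2/3 - I/2, 3/2, 3 - I}

Final answer: {-I/2, 2/3 - I/2, 3/2, 3 - I}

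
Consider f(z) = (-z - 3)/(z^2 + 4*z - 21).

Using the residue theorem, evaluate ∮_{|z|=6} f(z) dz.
By the residue theorem, ∮_C f(z) dz = 2πi · (sum of the residues of f at the poles inside |z| = 6).

The denominator factors as (z + 7)*(z - 3), so the singularities of f are simple poles at z = -7, z = 3.
  |-7|² = 49 > 36 = 6², so this pole is outside the contour.
  |3|² = 9 < 36 = 6², so this pole is inside the contour.

With P(z) = -z - 3 and Q(z) = z^2 + 4*z - 21, each pole is simple, so Res(f, z₀) = P(z₀)/Q'(z₀) with Q'(z) = 2*z + 4.
  Res(f, 3) = P(3)/Q'(3) = (-6)/(10) = -3/5

∮_C f(z) dz = 2πi · (-3/5) = -6*I*pi/5

Final answer: -6*I*pi/5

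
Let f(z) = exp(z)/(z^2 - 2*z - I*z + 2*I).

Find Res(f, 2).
Write f(z) = P(z)/Q(z) with P(z) = exp(z) and Q(z) = z^2 - 2*z - I*z + 2*I.
The denominator factors as Q(z) = (z - 2)*(z - I), so z = 2 is a simple zero of Q and P is analytic there; z = 2 is therefore a simple pole and
  Res(f, z₀) = P(z₀)/Q'(z₀).

Q'(z) = 2*z - 2 - I, so Q'(2) = 2 - I.
P(2) = exp(2).

Res(f, 2) = (exp(2))/(2 - I) = (2/5 + I/5)*exp(2)

Final answer: (2/5 + I/5)*exp(2)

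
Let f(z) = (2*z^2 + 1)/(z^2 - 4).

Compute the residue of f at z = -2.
-9/4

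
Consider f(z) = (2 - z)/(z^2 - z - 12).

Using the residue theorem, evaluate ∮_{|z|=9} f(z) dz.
By the residue theorem, ∮_C f(z) dz = 2πi · (sum of the residues of f at the poles inside |z| = 9).

The denominator factors as (z + 3)*(z - 4), so the singularities of f are simple poles at z = -3, z = 4.
  |-3|² = 9 < 81 = 9², so this pole is inside the contour.
  |4|² = 16 < 81 = 9², so this pole is inside the contour.

With P(z) = 2 - z and Q(z) = z^2 - z - 12, each pole is simple, so Res(f, z₀) = P(z₀)/Q'(z₀) with Q'(z) = 2*z - 1.
  Res(f, -3) = P(-3)/Q'(-3) = (5)/(-7) = -5/7
  Res(f, 4) = P(4)/Q'(4) = (-2)/(7) = -2/7

Sum of residues inside C: -1
∮_C f(z) dz = 2πi · (-1) = -2*I*pi

Final answer: -2*I*pi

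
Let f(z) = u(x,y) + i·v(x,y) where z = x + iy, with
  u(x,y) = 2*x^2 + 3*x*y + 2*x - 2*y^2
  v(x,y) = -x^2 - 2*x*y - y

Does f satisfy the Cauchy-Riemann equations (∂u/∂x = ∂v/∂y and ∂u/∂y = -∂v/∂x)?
∂u/∂x = 4*x + 3*y + 2
∂v/∂y = -2*x - 1
∂u/∂y = 3*x - 4*y
∂v/∂x = -2*x - 2*y
∂u/∂x ≠ ∂v/∂y and ∂u/∂y ≠ -∂v/∂x; the Cauchy-Riemann equations are not satisfied, so f is not analytic.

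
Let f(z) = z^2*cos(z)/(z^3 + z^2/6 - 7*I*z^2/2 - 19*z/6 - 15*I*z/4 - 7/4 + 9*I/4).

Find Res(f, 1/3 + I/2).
(-2129/31330 - 873*I/31330)*cos(1/3 + I/2)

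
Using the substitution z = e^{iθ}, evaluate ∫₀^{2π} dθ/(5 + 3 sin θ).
Call the integral J. The integrand is 2π-periodic and we integrate over a full period, so shifting θ does not change the value (θ → θ + π/2 turns sin θ into cos θ). Hence
  J = ∫₀^{2π} dθ/(5 + 3 cos θ).
Put z = e^{iθ}: then cos θ = (z + 1/z)/2, dθ = dz/(iz), and z runs once counterclockwise around |z| = 1:
  J = ∮_{|z|=1} 1/(5 + 3*(z + 1/z)/2) · dz/(iz) = (2/i) ∮_{|z|=1} dz/(3*z^2 + 10*z + 3).
The roots of 3*z^2 + 10*z + 3 are z = (-5 ± sqrt(5^2 - 3^2))/3, with sqrt(16) = 4; their product is 1, so only z₊ = -1/3 lies inside the unit circle (z₋ = -3 lies outside).
z₊ is a simple zero of q(z) = 3*z^2 + 10*z + 3, so Res(1/q, z₊) = 1/q'(z₊) with q'(z) = 6*z + 10; and q'(z₊) = 3*(z₊ - z₋) = 8.
Therefore J = (2/i) · 2πi · 1/(8) = 2*pi/(4) = pi/2

Final answer: pi/2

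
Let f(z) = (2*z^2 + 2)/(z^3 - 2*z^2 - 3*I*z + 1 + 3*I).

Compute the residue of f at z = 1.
Write f(z) = P(z)/Q(z) with P(z) = 2*z^2 + 2 and Q(z) = z^3 - 2*z^2 - 3*I*z + 1 + 3*I.
The denominator factors as Q(z) = (z - 2 - I)*(z + 1 + I)*(z - 1), so z = 1 is a simple zero of Q and P is analytic there; z = 1 is therefore a simple pole and
  Res(f, z₀) = P(z₀)/Q'(z₀).

Q'(z) = 3*z^2 - 4*z - 3*I, so Q'(1) = -1 - 3*I.
P(1) = 4.

Res(f, 1) = (4)/(-1 - 3*I) = -2/5 + 6*I/5

Final answer: -2/5 + 6*I/5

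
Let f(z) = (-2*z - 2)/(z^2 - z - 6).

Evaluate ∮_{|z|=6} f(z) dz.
By the residue theorem, ∮_C f(z) dz = 2πi · (sum of the residues of f at the poles inside |z| = 6).

The denominator factors as (z - 3)*(z + 2), so the singularities of f are simple poles at z = 3, z = -2.
  |3|² = 9 < 36 = 6², so this pole is inside the contour.
  |-2|² = 4 < 36 = 6², so this pole is inside the contour.

With P(z) = -2*z - 2 and Q(z) = z^2 - z - 6, each pole is simple, so Res(f, z₀) = P(z₀)/Q'(z₀) with Q'(z) = 2*z - 1.
  Res(f, 3) = P(3)/Q'(3) = (-8)/(5) = -8/5
  Res(f, -2) = P(-2)/Q'(-2) = (2)/(-5) = -2/5

Sum of residues inside C: -2
∮_C f(z) dz = 2πi · (-2) = -4*I*pi

Final answer: -4*I*pi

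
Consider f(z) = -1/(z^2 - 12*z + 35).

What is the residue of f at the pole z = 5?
Write f(z) = P(z)/Q(z) with P(z) = -1 and Q(z) = z^2 - 12*z + 35.
The denominator factors as Q(z) = (z - 5)*(z - 7), so z = 5 is a simple zero of Q and P is analytic there; z = 5 is therefore a simple pole and
  Res(f, z₀) = P(z₀)/Q'(z₀).

Q'(z) = 2*z - 12, so Q'(5) = -2.
P(5) = -1.

Res(f, 5) = (-1)/(-2) = 1/2

Final answer: 1/2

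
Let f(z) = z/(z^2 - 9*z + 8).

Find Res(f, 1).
-1/7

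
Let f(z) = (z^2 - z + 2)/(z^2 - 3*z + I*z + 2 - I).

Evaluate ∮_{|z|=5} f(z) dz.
By the residue theorem, ∮_C f(z) dz = 2πi · (sum of the residues of f at the poles inside |z| = 5).

The denominator factors as (z - 1)*(z - 2 + I), so the singularities of f are simple poles at z = 1, z = 2 - I.
  |1|² = 1 < 25 = 5², so this pole is inside the contour.
  |2 - I|² = 5 < 25 = 5², so this pole is inside the contour.

With P(z) = z^2 - z + 2 and Q(z) = z^2 - 3*z + I*z + 2 - I, each pole is simple, so Res(f, z₀) = P(z₀)/Q'(z₀) with Q'(z) = 2*z - 3 + I.
  Res(f, 1) = P(1)/Q'(1) = (2)/(-1 + I) = -1 - I
  Res(f, 2 - I) = P(2 - I)/Q'(2 - I) = (3 - 3*I)/(1 - I) = 3

Sum of residues inside C: 2 - I
∮_C f(z) dz = 2πi · (2 - I) = pi*(2 + 4*I)

Final answer: pi*(2 + 4*I)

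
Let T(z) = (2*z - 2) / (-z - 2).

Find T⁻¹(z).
Set w = T(z) = (2*z - 2) / (-z - 2) and solve for z:
  w*(-z - 2) = 2*z - 2
  -2*w + z*(-w - 2) + 2 = 0
  z*(-w - 2) = 2*w - 2
  z = (2 - 2*w)/(w + 2)
Renaming the variable, T⁻¹(z) = (-2*z + 2)/(z + 2).
(Check: ad - bc = -6 ≠ 0, so T is invertible.)

Final answer: (-2*z + 2)/(z + 2)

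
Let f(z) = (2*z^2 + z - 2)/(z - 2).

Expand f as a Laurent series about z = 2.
Put w = z - (2), i.e. z = w + 2. The denominator is w, so it suffices to rewrite the numerator in powers of w.

P(z) = 2*z^2 + z - 2
P(w + 2) = 8 + 9*w + 2*w^2

Dividing each term by w:
  f = 8/w + 9 + 2*w

Substituting back w = z - 2:
  f(z) = 8/(z - 2) + 9 + 2*(z - 2)

The series is finite because the numerator is a polynomial; the negative powers form the principal part, and the coefficient of 1/(z - 2) gives Res(f, 2) = 8.

Final answer: 8/(z - 2) + 9 + 2*(z - 2)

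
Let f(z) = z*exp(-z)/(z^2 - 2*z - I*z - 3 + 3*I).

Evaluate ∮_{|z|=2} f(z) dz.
By the residue theorem, ∮_C f(z) dz = 2πi · (sum of the residues of f at the poles inside |z| = 2).

The denominator factors as (z + 1 - I)*(z - 3), so the singularities of f are simple poles at z = -1 + I, z = 3.
  |-1 + I|² = 2 < 4 = 2², so this pole is inside the contour.
  |3|² = 9 > 4 = 2², so this pole is outside the contour.

With P(z) = z*exp(-z) and Q(z) = z^2 - 2*z - I*z - 3 + 3*I, each pole is simple, so Res(f, z₀) = P(z₀)/Q'(z₀) with Q'(z) = 2*z - 2 - I.
  Res(f, -1 + I) = P(-1 + I)/Q'(-1 + I) = ((-1 + I)*exp(1 - I))/(-4 + I) = (5/17 - 3*I/17)*exp(1 - I)

∮_C f(z) dz = 2πi · ((5/17 - 3*I/17)*exp(1 - I)) = pi*(6/17 + 10*I/17)*exp(1 - I)

Final answer: pi*(6/17 + 10*I/17)*exp(1 - I)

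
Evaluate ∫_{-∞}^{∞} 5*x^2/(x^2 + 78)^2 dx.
Let f(z) = 5*z^2/(z^2 + 78)^2. The denominator has no real zeros and deg Q - deg P = 2 ≥ 2, so the integral of f over the upper semicircle |z| = R tends to 0 as R → ∞. Closing the contour in the upper half-plane,
  ∫_{-∞}^{∞} f(x) dx = 2πi · Σ Res(f, z_k)  over the poles with Im z_k > 0.

Zeros of the denominator: z^2 + 78 = 0 gives z = ±sqrt(78)*I.
Upper half-plane: z = sqrt(78)*I (a pole of order 2).

Write f(z) = g(z)/(z - sqrt(78)*I)^2 with g(z) = 5*z^2/(z + sqrt(78)*I)^2. For a double pole, Res(f, z₀) = g'(z₀):
  g'(z) = 10*sqrt(78)*I*z/(z + sqrt(78)*I)^3
  Res(f, sqrt(78)*I) = g'(sqrt(78)*I) = -5*sqrt(78)*I/312

∫_{-∞}^{∞} f(x) dx = 2πi · (-5*sqrt(78)*I/312) = 5*sqrt(78)*pi/156

Final answer: 5*sqrt(78)*pi/156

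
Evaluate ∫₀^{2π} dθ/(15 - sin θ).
Call the integral J. The integrand is 2π-periodic and we integrate over a full period, so shifting θ does not change the value (θ → θ + π/2 turns sin θ into cos θ; θ → θ + π flips the sign of the trig term). Hence
  J = ∫₀^{2π} dθ/(15 + cos θ).
Put z = e^{iθ}: then cos θ = (z + 1/z)/2, dθ = dz/(iz), and z runs once counterclockwise around |z| = 1:
  J = ∮_{|z|=1} 1/(15 + (z + 1/z)/2) · dz/(iz) = (2/i) ∮_{|z|=1} dz/(z^2 + 30*z + 1).
The roots of z^2 + 30*z + 1 are z = (-15 ± sqrt(15^2 - 1^2)), with sqrt(224) = 4*sqrt(14); their product is 1, so only z₊ = -15 + 4*sqrt(14) lies inside the unit circle (z₋ = -15 - 4*sqrt(14) lies outside).
z₊ is a simple zero of q(z) = z^2 + 30*z + 1, so Res(1/q, z₊) = 1/q'(z₊) with q'(z) = 2*z + 30; and q'(z₊) = (z₊ - z₋) = 8*sqrt(14).
Therefore J = (2/i) · 2πi · 1/(8*sqrt(14)) = 2*pi/(4*sqrt(14)) = sqrt(14)*pi/28

Final answer: sqrt(14)*pi/28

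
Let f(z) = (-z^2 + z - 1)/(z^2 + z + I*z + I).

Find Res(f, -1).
Write f(z) = P(z)/Q(z) with P(z) = -z^2 + z - 1 and Q(z) = z^2 + z + I*z + I.
The denominator factors as Q(z) = (z + I)*(z + 1), so z = -1 is a simple zero of Q and P is analytic there; z = -1 is therefore a simple pole and
  Res(f, z₀) = P(z₀)/Q'(z₀).

Q'(z) = 2*z + 1 + I, so Q'(-1) = -1 + I.
P(-1) = -3.

Res(f, -1) = (-3)/(-1 + I) = 3/2 + 3*I/2

Final answer: 3/2 + 3*I/2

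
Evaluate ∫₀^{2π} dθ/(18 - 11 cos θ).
2*sqrt(203)*pi/203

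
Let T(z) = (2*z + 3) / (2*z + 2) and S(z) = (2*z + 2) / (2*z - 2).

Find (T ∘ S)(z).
(T ∘ S)(z) = T(S(z)) = ((2)*S(z) + (3))/((2)*S(z) + (2)). Multiply numerator and denominator by 2*z - 2:
  numerator:   (2)*(2*z + 2) + (3)*(2*z - 2) = 10*z - 2
  denominator: (2)*(2*z + 2) + (2)*(2*z - 2) = 8*z
(T ∘ S)(z) = (10*z - 2)/(8*z) = (5*z - 1)/(4*z)

Final answer: (5*z - 1)/(4*z)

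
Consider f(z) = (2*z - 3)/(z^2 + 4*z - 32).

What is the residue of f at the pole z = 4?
Write f(z) = P(z)/Q(z) with P(z) = 2*z - 3 and Q(z) = z^2 + 4*z - 32.
The denominator factors as Q(z) = (z - 4)*(z + 8), so z = 4 is a simple zero of Q and P is analytic there; z = 4 is therefore a simple pole and
  Res(f, z₀) = P(z₀)/Q'(z₀).

Q'(z) = 2*z + 4, so Q'(4) = 12.
P(4) = 5.

Res(f, 4) = (5)/(12) = 5/12

Final answer: 5/12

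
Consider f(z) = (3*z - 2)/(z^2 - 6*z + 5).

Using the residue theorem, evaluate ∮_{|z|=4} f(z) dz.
By the residue theorem, ∮_C f(z) dz = 2πi · (sum of the residues of f at the poles inside |z| = 4).

The denominator factors as (z - 1)*(z - 5), so the singularities of f are simple poles at z = 1, z = 5.
  |1|² = 1 < 16 = 4², so this pole is inside the contour.
  |5|² = 25 > 16 = 4², so this pole is outside the contour.

With P(z) = 3*z - 2 and Q(z) = z^2 - 6*z + 5, each pole is simple, so Res(f, z₀) = P(z₀)/Q'(z₀) with Q'(z) = 2*z - 6.
  Res(f, 1) = P(1)/Q'(1) = (1)/(-4) = -1/4

∮_C f(z) dz = 2πi · (-1/4) = -I*pi/2

Final answer: -I*pi/2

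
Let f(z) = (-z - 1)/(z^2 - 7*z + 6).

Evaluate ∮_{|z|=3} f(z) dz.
By the residue theorem, ∮_C f(z) dz = 2πi · (sum of the residues of f at the poles inside |z| = 3).

The denominator factors as (z - 1)*(z - 6), so the singularities of f are simple poles at z = 1, z = 6.
  |1|² = 1 < 9 = 3², so this pole is inside the contour.
  |6|² = 36 > 9 = 3², so this pole is outside the contour.

With P(z) = -z - 1 and Q(z) = z^2 - 7*z + 6, each pole is simple, so Res(f, z₀) = P(z₀)/Q'(z₀) with Q'(z) = 2*z - 7.
  Res(f, 1) = P(1)/Q'(1) = (-2)/(-5) = 2/5

∮_C f(z) dz = 2πi · (2/5) = 4*I*pi/5

Final answer: 4*I*pi/5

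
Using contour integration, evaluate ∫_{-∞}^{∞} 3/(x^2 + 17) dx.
Let f(z) = 3/(z^2 + 17). The denominator has no real zeros and deg Q - deg P = 2 ≥ 2, so the integral of f over the upper semicircle |z| = R tends to 0 as R → ∞. Closing the contour in the upper half-plane,
  ∫_{-∞}^{∞} f(x) dx = 2πi · Σ Res(f, z_k)  over the poles with Im z_k > 0.

Zeros of the denominator: z^2 + 17 = 0 gives z = ±sqrt(17)*I.
Upper half-plane: z = sqrt(17)*I (simple).

Each pole is a simple zero of Q(z) = z^2 + 17, so Res(f, z₀) = P(z₀)/Q'(z₀) with P(z) = 3, Q'(z) = 2*z:
  Res(f, sqrt(17)*I) = (3)/(2*sqrt(17)*I) = -3*sqrt(17)*I/34

∫_{-∞}^{∞} f(x) dx = 2πi · (-3*sqrt(17)*I/34) = 3*sqrt(17)*pi/17

Final answer: 3*sqrt(17)*pi/17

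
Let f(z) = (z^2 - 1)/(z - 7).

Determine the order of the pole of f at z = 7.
Factor the denominator:
  z - 7 = (z - 7)

The numerator P(z) = z^2 - 1 has P(7) = 48 ≠ 0, so no factor of (z - 7) cancels.
Near z = 7 we can therefore write f(z) = g(z)/(z - 7) with g analytic at 7 and g(7) ≠ 0 (g is just the numerator).

Hence z = 7 is a pole of order 1.

Final answer: 1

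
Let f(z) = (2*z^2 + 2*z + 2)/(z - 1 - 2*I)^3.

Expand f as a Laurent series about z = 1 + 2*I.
(-2 + 12*I)/(z - 1 - 2*I)^3 + (6 + 8*I)/(z - 1 - 2*I)^2 + 2/(z - 1 - 2*I)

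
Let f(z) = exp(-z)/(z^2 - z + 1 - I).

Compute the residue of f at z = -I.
(-1/5 + 2*I/5)*exp(I)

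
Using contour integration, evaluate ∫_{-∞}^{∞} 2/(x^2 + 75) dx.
Let f(z) = 2/(z^2 + 75). The denominator has no real zeros and deg Q - deg P = 2 ≥ 2, so the integral of f over the upper semicircle |z| = R tends to 0 as R → ∞. Closing the contour in the upper half-plane,
  ∫_{-∞}^{∞} f(x) dx = 2πi · Σ Res(f, z_k)  over the poles with Im z_k > 0.

Zeros of the denominator: z^2 + 75 = 0 gives z = ±5*sqrt(3)*I.
Upper half-plane: z = 5*sqrt(3)*I (simple).

Each pole is a simple zero of Q(z) = z^2 + 75, so Res(f, z₀) = P(z₀)/Q'(z₀) with P(z) = 2, Q'(z) = 2*z:
  Res(f, 5*sqrt(3)*I) = (2)/(10*sqrt(3)*I) = -sqrt(3)*I/15

∫_{-∞}^{∞} f(x) dx = 2πi · (-sqrt(3)*I/15) = 2*sqrt(3)*pi/15

Final answer: 2*sqrt(3)*pi/15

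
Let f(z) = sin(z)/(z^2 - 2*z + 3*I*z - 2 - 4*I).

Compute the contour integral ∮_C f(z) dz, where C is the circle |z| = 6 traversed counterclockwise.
By the residue theorem, ∮_C f(z) dz = 2πi · (sum of the residues of f at the poles inside |z| = 6).

The denominator factors as (z - 2 + I)*(z + 2*I), so the singularities of f are simple poles at z = 2 - I, z = -2*I.
  |2 - I|² = 5 < 36 = 6², so this pole is inside the contour.
  |-2*I|² = 4 < 36 = 6², so this pole is inside the contour.

With P(z) = sin(z) and Q(z) = z^2 - 2*z + 3*I*z - 2 - 4*I, each pole is simple, so Res(f, z₀) = P(z₀)/Q'(z₀) with Q'(z) = 2*z - 2 + 3*I.
  Res(f, 2 - I) = P(2 - I)/Q'(2 - I) = (sin(2 - I))/(2 + I) = (2/5 - I/5)*sin(2 - I)
  Res(f, -2*I) = P(-2*I)/Q'(-2*I) = (-I*sinh(2))/(-2 - I) = (1/5 + 2*I/5)*sinh(2)

Sum of residues inside C: (2/5 - I/5)*sin(2 - I) + (1/5 + 2*I/5)*sinh(2)
∮_C f(z) dz = 2πi · ((2/5 - I/5)*sin(2 - I) + (1/5 + 2*I/5)*sinh(2)) = pi*(2/5 + 4*I/5)*sin(2 - I) + pi*(-4/5 + 2*I/5)*sinh(2)

Final answer: pi*(2/5 + 4*I/5)*sin(2 - I) + pi*(-4/5 + 2*I/5)*sinh(2)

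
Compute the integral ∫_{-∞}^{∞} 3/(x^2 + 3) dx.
Let f(z) = 3/(z^2 + 3). The denominator has no real zeros and deg Q - deg P = 2 ≥ 2, so the integral of f over the upper semicircle |z| = R tends to 0 as R → ∞. Closing the contour in the upper half-plane,
  ∫_{-∞}^{∞} f(x) dx = 2πi · Σ Res(f, z_k)  over the poles with Im z_k > 0.

Zeros of the denominator: z^2 + 3 = 0 gives z = ±sqrt(3)*I.
Upper half-plane: z = sqrt(3)*I (simple).

Each pole is a simple zero of Q(z) = z^2 + 3, so Res(f, z₀) = P(z₀)/Q'(z₀) with P(z) = 3, Q'(z) = 2*z:
  Res(f, sqrt(3)*I) = (3)/(2*sqrt(3)*I) = -sqrt(3)*I/2

∫_{-∞}^{∞} f(x) dx = 2πi · (-sqrt(3)*I/2) = sqrt(3)*pi

Final answer: sqrt(3)*pi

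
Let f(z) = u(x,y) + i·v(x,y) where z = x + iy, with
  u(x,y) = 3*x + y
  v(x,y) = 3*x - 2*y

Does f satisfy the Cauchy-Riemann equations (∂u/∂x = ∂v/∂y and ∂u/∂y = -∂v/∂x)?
∂u/∂x = 3
∂v/∂y = -2
∂u/∂y = 1
∂v/∂x = 3
∂u/∂x ≠ ∂v/∂y and ∂u/∂y ≠ -∂v/∂x; the Cauchy-Riemann equations are not satisfied, so f is not analytic.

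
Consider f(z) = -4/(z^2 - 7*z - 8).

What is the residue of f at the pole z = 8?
Write f(z) = P(z)/Q(z) with P(z) = -4 and Q(z) = z^2 - 7*z - 8.
The denominator factors as Q(z) = (z - 8)*(z + 1), so z = 8 is a simple zero of Q and P is analytic there; z = 8 is therefore a simple pole and
  Res(f, z₀) = P(z₀)/Q'(z₀).

Q'(z) = 2*z - 7, so Q'(8) = 9.
P(8) = -4.

Res(f, 8) = (-4)/(9) = -4/9

Final answer: -4/9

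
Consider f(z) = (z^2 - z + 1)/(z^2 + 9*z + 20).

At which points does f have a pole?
{-5, -4}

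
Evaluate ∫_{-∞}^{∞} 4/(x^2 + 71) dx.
Let f(z) = 4/(z^2 + 71). The denominator has no real zeros and deg Q - deg P = 2 ≥ 2, so the integral of f over the upper semicircle |z| = R tends to 0 as R → ∞. Closing the contour in the upper half-plane,
  ∫_{-∞}^{∞} f(x) dx = 2πi · Σ Res(f, z_k)  over the poles with Im z_k > 0.

Zeros of the denominator: z^2 + 71 = 0 gives z = ±sqrt(71)*I.
Upper half-plane: z = sqrt(71)*I (simple).

Each pole is a simple zero of Q(z) = z^2 + 71, so Res(f, z₀) = P(z₀)/Q'(z₀) with P(z) = 4, Q'(z) = 2*z:
  Res(f, sqrt(71)*I) = (4)/(2*sqrt(71)*I) = -2*sqrt(71)*I/71

∫_{-∞}^{∞} f(x) dx = 2πi · (-2*sqrt(71)*I/71) = 4*sqrt(71)*pi/71

Final answer: 4*sqrt(71)*pi/71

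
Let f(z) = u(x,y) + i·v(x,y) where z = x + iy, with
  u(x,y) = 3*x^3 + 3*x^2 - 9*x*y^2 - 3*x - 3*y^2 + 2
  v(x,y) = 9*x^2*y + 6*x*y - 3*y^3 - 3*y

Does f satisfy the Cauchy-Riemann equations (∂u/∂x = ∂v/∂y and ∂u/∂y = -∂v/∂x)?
∂u/∂x = 9*x^2 + 6*x - 9*y^2 - 3
∂v/∂y = 9*x^2 + 6*x - 9*y^2 - 3
∂u/∂y = -18*x*y - 6*y
∂v/∂x = 18*x*y + 6*y
∂u/∂x = ∂v/∂y and ∂u/∂y = -∂v/∂x hold identically; f is analytic.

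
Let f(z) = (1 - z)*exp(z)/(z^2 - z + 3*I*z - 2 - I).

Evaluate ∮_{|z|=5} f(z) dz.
2*pi*exp(-I) + pi*(-2 - 2*I)*exp(1 - 2*I)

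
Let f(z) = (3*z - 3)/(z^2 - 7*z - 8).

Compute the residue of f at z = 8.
Write f(z) = P(z)/Q(z) with P(z) = 3*z - 3 and Q(z) = z^2 - 7*z - 8.
The denominator factors as Q(z) = (z - 8)*(z + 1), so z = 8 is a simple zero of Q and P is analytic there; z = 8 is therefore a simple pole and
  Res(f, z₀) = P(z₀)/Q'(z₀).

Q'(z) = 2*z - 7, so Q'(8) = 9.
P(8) = 21.

Res(f, 8) = (21)/(9) = 7/3

Final answer: 7/3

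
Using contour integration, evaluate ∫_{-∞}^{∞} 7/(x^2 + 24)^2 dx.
Let f(z) = 7/(z^2 + 24)^2. The denominator has no real zeros and deg Q - deg P = 4 ≥ 2, so the integral of f over the upper semicircle |z| = R tends to 0 as R → ∞. Closing the contour in the upper half-plane,
  ∫_{-∞}^{∞} f(x) dx = 2πi · Σ Res(f, z_k)  over the poles with Im z_k > 0.

Zeros of the denominator: z^2 + 24 = 0 gives z = ±2*sqrt(6)*I.
Upper half-plane: z = 2*sqrt(6)*I (a pole of order 2).

Write f(z) = g(z)/(z - 2*sqrt(6)*I)^2 with g(z) = 7/(z + 2*sqrt(6)*I)^2. For a double pole, Res(f, z₀) = g'(z₀):
  g'(z) = -14/(z + 2*sqrt(6)*I)^3
  Res(f, 2*sqrt(6)*I) = g'(2*sqrt(6)*I) = -7*sqrt(6)*I/1152

∫_{-∞}^{∞} f(x) dx = 2πi · (-7*sqrt(6)*I/1152) = 7*sqrt(6)*pi/576

Final answer: 7*sqrt(6)*pi/576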